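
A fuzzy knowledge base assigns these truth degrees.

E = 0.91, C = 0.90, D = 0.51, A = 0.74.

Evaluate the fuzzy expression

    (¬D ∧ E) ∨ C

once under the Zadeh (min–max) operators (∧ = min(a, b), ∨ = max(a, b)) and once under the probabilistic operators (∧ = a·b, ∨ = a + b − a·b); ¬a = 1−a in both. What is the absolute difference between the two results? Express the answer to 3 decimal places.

0.045

Under Zadeh (min–max):
  ¬D = 1 − 0.51 = 0.49
  ¬D ∧ E = min(a, b) on (0.49, 0.91) = 0.49
  (¬D ∧ E) ∨ C = max(a, b) on (0.49, 0.90) = 0.90
  → value = 0.9000
Under probabilistic:
  ¬D = 1 − 0.5100 = 0.4900
  ¬D ∧ E = a·b on (0.4900, 0.9100) = 0.4459
  (¬D ∧ E) ∨ C = a + b − a·b on (0.4459, 0.9000) = 0.9446
  → value = 0.9446
|0.9000 − 0.9446| = 0.045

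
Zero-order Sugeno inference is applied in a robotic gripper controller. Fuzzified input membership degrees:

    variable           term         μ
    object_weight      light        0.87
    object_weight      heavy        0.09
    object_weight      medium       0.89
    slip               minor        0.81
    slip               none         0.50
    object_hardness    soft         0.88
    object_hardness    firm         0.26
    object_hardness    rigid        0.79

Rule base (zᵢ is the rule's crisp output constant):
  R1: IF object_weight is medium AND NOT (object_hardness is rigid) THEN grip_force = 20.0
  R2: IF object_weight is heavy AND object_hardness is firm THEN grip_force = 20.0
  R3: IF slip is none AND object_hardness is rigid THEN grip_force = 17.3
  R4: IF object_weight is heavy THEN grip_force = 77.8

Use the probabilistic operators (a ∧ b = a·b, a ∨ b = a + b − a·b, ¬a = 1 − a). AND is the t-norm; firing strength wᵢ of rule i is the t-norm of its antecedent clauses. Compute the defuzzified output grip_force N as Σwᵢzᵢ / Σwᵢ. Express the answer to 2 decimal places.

25.95

R1 (z=20.0): medium=0.89, ¬rigid=1−0.79=0.21; AND[a·b] → w = 0.1869
R2 (z=20.0): heavy=0.09, firm=0.26; AND[a·b] → w = 0.0234
R3 (z=17.3): none=0.50, rigid=0.79; AND[a·b] → w = 0.3950
R4 (z=77.8): heavy=0.09 → w = 0.0900
Weighted average = (0.1869·20.0 + 0.0234·20.0 + 0.3950·17.3 + 0.0900·77.8) / (0.1869 + 0.0234 + 0.3950 + 0.0900)
  = 18.0415 / 0.6953 = 25.95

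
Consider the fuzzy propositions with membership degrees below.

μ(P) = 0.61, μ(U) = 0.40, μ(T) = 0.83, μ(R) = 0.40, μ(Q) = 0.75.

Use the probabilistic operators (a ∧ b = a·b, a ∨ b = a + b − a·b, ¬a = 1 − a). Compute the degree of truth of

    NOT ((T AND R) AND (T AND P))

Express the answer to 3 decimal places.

0.832

T AND R = a·b on (0.8300, 0.4000) = 0.3320
T AND P = a·b on (0.8300, 0.6100) = 0.5063
(T AND R) AND (T AND P) = a·b on (0.3320, 0.5063) = 0.1681
NOT ((T AND R) AND (T AND P)) = 1 − 0.1681 = 0.8319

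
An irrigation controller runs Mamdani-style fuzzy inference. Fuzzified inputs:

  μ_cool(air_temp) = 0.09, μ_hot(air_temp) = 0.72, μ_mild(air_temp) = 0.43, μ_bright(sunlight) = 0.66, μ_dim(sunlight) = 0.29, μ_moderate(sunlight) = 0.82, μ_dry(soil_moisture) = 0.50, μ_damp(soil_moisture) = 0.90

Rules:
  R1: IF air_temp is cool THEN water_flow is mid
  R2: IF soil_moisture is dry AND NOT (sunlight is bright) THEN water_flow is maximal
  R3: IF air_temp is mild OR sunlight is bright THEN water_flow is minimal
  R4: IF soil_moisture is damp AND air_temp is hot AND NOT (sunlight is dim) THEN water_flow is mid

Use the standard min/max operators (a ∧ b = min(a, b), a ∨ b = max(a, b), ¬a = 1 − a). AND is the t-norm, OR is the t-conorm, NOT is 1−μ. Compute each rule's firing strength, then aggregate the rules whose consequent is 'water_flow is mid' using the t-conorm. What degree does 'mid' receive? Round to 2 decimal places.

0.71

R1: cool=0.09 → w = 0.09
R2: dry=0.50, ¬bright=1−0.66=0.34; AND[min(a, b)] → w = 0.34
R3: mild=0.43, bright=0.66; OR[max(a, b)] → w = 0.66
R4: damp=0.90, hot=0.72, ¬dim=1−0.29=0.71; AND[min(a, b)] → w = 0.71
Rules with consequent 'mid': {R1, R4} → strengths 0.09, 0.71
Aggregate via t-conorm [max(a, b)]: 0.71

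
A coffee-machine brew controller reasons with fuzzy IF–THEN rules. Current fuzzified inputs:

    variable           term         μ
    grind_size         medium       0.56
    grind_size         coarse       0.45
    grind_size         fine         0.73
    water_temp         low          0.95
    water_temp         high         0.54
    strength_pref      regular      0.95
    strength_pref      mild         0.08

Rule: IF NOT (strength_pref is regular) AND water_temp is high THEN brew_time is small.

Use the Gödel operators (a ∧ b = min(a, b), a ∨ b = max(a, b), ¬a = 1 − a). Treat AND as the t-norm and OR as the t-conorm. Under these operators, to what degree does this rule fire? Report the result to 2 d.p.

0.05

firing strength: ¬regular=1−0.95=0.05, high=0.54; AND[min(a, b)] → w = 0.05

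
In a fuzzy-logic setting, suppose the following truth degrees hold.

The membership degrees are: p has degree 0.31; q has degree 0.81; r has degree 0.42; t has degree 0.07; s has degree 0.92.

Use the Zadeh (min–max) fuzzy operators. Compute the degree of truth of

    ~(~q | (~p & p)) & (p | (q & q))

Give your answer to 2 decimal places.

~q = 1 − 0.81 = 0.19
~p = 1 − 0.31 = 0.69
~p & p = min(a, b) on (0.69, 0.31) = 0.31
~q | (~p & p) = max(a, b) on (0.19, 0.31) = 0.31
~(~q | (~p & p)) = 1 − 0.31 = 0.69
q & q = min(a, b) on (0.81, 0.81) = 0.81
p | (q & q) = max(a, b) on (0.31, 0.81) = 0.81
~(~q | (~p & p)) & (p | (q & q)) = min(a, b) on (0.69, 0.81) = 0.69

0.69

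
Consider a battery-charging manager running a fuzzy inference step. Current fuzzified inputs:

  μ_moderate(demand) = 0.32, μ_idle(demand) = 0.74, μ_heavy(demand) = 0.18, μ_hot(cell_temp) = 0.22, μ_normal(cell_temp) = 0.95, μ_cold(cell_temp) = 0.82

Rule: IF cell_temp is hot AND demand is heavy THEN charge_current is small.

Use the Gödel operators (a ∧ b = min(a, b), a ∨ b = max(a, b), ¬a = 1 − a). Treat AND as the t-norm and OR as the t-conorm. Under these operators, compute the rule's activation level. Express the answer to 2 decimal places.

firing strength: hot=0.22, heavy=0.18; AND[min(a, b)] → w = 0.18

0.18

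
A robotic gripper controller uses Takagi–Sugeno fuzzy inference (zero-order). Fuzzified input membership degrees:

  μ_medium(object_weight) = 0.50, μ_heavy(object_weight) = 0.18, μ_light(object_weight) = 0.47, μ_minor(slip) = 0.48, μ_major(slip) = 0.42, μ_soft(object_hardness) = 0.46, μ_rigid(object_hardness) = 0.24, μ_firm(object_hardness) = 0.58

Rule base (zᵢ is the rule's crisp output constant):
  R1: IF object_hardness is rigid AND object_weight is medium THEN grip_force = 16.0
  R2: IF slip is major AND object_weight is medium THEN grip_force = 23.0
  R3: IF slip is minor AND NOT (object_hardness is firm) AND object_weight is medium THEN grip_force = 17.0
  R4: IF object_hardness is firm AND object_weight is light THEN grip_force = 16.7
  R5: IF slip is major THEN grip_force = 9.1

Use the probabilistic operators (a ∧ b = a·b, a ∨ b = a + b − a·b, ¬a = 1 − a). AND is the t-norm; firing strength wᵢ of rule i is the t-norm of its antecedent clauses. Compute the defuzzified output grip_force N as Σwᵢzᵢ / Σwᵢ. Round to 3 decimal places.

R1 (z=16.0): rigid=0.24, medium=0.50; AND[a·b] → w = 0.1200
R2 (z=23.0): major=0.42, medium=0.50; AND[a·b] → w = 0.2100
R3 (z=17.0): minor=0.48, ¬firm=1−0.58=0.42, medium=0.50; AND[a·b] → w = 0.1008
R4 (z=16.7): firm=0.58, light=0.47; AND[a·b] → w = 0.2726
R5 (z=9.1): major=0.42 → w = 0.4200
Weighted average = (0.1200·16.0 + 0.2100·23.0 + 0.1008·17.0 + 0.2726·16.7 + 0.4200·9.1) / (0.1200 + 0.2100 + 0.1008 + 0.2726 + 0.4200)
  = 16.8380 / 1.1234 = 14.988

14.988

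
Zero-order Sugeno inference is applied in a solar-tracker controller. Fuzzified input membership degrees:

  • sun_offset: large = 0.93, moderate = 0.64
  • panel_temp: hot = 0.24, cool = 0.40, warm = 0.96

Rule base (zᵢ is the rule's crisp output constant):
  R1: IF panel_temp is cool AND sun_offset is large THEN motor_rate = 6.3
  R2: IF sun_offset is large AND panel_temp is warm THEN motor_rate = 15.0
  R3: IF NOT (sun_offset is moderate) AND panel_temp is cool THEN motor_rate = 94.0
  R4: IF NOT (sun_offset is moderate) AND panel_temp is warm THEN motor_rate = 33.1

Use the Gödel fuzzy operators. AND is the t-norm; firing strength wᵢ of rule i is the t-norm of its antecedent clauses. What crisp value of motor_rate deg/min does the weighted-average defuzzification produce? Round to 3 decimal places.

30.354

R1 (z=6.3): cool=0.40, large=0.93; AND[min(a, b)] → w = 0.40
R2 (z=15.0): large=0.93, warm=0.96; AND[min(a, b)] → w = 0.93
R3 (z=94.0): ¬moderate=1−0.64=0.36, cool=0.40; AND[min(a, b)] → w = 0.36
R4 (z=33.1): ¬moderate=1−0.64=0.36, warm=0.96; AND[min(a, b)] → w = 0.36
Weighted average = (0.40·6.3 + 0.93·15.0 + 0.36·94.0 + 0.36·33.1) / (0.40 + 0.93 + 0.36 + 0.36)
  = 62.2260 / 2.0500 = 30.354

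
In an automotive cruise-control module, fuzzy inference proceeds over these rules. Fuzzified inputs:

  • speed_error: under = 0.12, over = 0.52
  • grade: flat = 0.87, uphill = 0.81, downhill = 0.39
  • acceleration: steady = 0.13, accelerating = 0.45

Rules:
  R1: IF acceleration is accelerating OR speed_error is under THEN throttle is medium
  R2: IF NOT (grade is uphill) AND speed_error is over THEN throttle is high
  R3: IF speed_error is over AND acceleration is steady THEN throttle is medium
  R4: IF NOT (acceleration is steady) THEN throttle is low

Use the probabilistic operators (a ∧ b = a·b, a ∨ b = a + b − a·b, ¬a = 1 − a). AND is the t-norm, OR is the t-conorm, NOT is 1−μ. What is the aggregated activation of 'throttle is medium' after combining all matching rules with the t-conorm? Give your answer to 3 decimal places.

0.549

R1: accelerating=0.45, under=0.12; OR[a + b − a·b] → w = 0.5160
R2: ¬uphill=1−0.81=0.19, over=0.52; AND[a·b] → w = 0.0988
R3: over=0.52, steady=0.13; AND[a·b] → w = 0.0676
R4: ¬steady=1−0.13=0.87 → w = 0.8700
Rules with consequent 'medium': {R1, R3} → strengths 0.5160, 0.0676
Aggregate via t-conorm [a + b − a·b]: 0.5487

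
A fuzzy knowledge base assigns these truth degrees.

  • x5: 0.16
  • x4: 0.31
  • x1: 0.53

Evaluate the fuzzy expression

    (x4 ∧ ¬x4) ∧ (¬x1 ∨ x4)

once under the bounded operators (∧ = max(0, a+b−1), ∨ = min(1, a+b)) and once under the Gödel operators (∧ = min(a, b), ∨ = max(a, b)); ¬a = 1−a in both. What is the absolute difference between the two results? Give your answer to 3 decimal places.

Under bounded:
  ¬x4 = 1 − 0.31 = 0.69
  x4 ∧ ¬x4 = max(0, a+b−1) on (0.31, 0.69) = 0.00
  ¬x1 = 1 − 0.53 = 0.47
  ¬x1 ∨ x4 = min(1, a+b) on (0.47, 0.31) = 0.78
  (x4 ∧ ¬x4) ∧ (¬x1 ∨ x4) = max(0, a+b−1) on (0.00, 0.78) = 0.00
  → value = 0.0000
Under Gödel:
  ¬x4 = 1 − 0.31 = 0.69
  x4 ∧ ¬x4 = min(a, b) on (0.31, 0.69) = 0.31
  ¬x1 = 1 − 0.53 = 0.47
  ¬x1 ∨ x4 = max(a, b) on (0.47, 0.31) = 0.47
  (x4 ∧ ¬x4) ∧ (¬x1 ∨ x4) = min(a, b) on (0.31, 0.47) = 0.31
  → value = 0.3100
|0.0000 − 0.3100| = 0.310

0.310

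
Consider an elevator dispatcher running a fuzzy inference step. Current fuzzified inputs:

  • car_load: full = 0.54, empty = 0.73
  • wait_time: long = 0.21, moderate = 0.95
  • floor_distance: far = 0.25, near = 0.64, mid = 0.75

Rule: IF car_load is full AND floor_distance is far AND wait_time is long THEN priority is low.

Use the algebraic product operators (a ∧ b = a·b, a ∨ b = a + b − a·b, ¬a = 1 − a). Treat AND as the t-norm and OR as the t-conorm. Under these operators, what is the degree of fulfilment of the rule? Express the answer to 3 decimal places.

firing strength: full=0.54, far=0.25, long=0.21; AND[a·b] → w = 0.0284

0.028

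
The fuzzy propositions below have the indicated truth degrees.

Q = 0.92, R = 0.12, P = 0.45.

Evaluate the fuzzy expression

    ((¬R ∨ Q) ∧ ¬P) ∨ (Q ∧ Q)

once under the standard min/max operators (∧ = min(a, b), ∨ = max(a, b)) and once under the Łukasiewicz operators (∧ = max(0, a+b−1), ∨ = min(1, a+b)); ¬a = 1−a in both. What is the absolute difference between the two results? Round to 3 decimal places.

0.080

Under standard min/max:
  ¬R = 1 − 0.12 = 0.88
  ¬R ∨ Q = max(a, b) on (0.88, 0.92) = 0.92
  ¬P = 1 − 0.45 = 0.55
  (¬R ∨ Q) ∧ ¬P = min(a, b) on (0.92, 0.55) = 0.55
  Q ∧ Q = min(a, b) on (0.92, 0.92) = 0.92
  ((¬R ∨ Q) ∧ ¬P) ∨ (Q ∧ Q) = max(a, b) on (0.55, 0.92) = 0.92
  → value = 0.9200
Under Łukasiewicz:
  ¬R = 1 − 0.12 = 0.88
  ¬R ∨ Q = min(1, a+b) on (0.88, 0.92) = 1.00
  ¬P = 1 − 0.45 = 0.55
  (¬R ∨ Q) ∧ ¬P = max(0, a+b−1) on (1.00, 0.55) = 0.55
  Q ∧ Q = max(0, a+b−1) on (0.92, 0.92) = 0.84
  ((¬R ∨ Q) ∧ ¬P) ∨ (Q ∧ Q) = min(1, a+b) on (0.55, 0.84) = 1.00
  → value = 1.0000
|0.9200 − 1.0000| = 0.080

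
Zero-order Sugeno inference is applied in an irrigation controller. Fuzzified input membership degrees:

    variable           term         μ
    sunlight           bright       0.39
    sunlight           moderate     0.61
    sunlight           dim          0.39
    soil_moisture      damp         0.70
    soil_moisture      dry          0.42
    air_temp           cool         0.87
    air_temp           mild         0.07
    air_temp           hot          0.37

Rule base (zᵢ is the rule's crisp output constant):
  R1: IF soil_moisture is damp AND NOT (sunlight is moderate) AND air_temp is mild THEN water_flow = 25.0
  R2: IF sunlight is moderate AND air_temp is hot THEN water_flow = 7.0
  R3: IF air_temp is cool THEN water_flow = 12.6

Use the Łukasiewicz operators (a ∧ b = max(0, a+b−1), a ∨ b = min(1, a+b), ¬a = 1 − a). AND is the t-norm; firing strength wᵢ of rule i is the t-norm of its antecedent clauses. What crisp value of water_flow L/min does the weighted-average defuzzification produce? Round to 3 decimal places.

12.600

R1 (z=25.0): damp=0.70, ¬moderate=1−0.61=0.39, mild=0.07; AND[max(0, a+b−1)] → w = 0.00
R2 (z=7.0): moderate=0.61, hot=0.37; AND[max(0, a+b−1)] → w = 0.00
R3 (z=12.6): cool=0.87 → w = 0.87
Weighted average = (0.00·25.0 + 0.00·7.0 + 0.87·12.6) / (0.00 + 0.00 + 0.87)
  = 10.9620 / 0.8700 = 12.600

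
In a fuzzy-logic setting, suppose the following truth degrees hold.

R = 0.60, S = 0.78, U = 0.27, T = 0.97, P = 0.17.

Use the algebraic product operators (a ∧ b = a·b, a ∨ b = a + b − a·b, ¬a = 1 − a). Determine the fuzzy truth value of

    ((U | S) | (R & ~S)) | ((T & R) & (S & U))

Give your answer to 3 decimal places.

U | S = a + b − a·b on (0.2700, 0.7800) = 0.8394
~S = 1 − 0.7800 = 0.2200
R & ~S = a·b on (0.6000, 0.2200) = 0.1320
(U | S) | (R & ~S) = a + b − a·b on (0.8394, 0.1320) = 0.8606
T & R = a·b on (0.9700, 0.6000) = 0.5820
S & U = a·b on (0.7800, 0.2700) = 0.2106
(T & R) & (S & U) = a·b on (0.5820, 0.2106) = 0.1226
((U | S) | (R & ~S)) | ((T & R) & (S & U)) = a + b − a·b on (0.8606, 0.1226) = 0.8777

0.878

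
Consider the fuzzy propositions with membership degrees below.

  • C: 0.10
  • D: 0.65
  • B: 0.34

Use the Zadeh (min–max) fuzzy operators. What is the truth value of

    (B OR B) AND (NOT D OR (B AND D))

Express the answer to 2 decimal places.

B OR B = max(a, b) on (0.34, 0.34) = 0.34
NOT D = 1 − 0.65 = 0.35
B AND D = min(a, b) on (0.34, 0.65) = 0.34
NOT D OR (B AND D) = max(a, b) on (0.35, 0.34) = 0.35
(B OR B) AND (NOT D OR (B AND D)) = min(a, b) on (0.34, 0.35) = 0.34

0.34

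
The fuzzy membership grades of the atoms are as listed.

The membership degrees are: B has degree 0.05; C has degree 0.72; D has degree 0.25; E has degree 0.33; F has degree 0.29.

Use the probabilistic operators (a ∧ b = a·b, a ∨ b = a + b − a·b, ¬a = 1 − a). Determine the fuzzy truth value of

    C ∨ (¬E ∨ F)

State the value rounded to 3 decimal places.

¬E = 1 − 0.3300 = 0.6700
¬E ∨ F = a + b − a·b on (0.6700, 0.2900) = 0.7657
C ∨ (¬E ∨ F) = a + b − a·b on (0.7200, 0.7657) = 0.9344

0.934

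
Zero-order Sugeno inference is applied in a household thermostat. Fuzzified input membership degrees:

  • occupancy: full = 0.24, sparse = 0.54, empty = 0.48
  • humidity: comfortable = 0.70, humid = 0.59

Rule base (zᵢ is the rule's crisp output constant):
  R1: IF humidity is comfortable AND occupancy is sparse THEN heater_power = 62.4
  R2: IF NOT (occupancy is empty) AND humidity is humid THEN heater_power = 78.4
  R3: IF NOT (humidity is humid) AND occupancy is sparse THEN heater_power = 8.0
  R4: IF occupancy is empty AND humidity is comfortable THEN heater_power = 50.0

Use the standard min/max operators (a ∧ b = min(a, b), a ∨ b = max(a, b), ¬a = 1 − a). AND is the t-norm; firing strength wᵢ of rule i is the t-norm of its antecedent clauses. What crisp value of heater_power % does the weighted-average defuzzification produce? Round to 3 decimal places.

R1 (z=62.4): comfortable=0.70, sparse=0.54; AND[min(a, b)] → w = 0.54
R2 (z=78.4): ¬empty=1−0.48=0.52, humid=0.59; AND[min(a, b)] → w = 0.52
R3 (z=8.0): ¬humid=1−0.59=0.41, sparse=0.54; AND[min(a, b)] → w = 0.41
R4 (z=50.0): empty=0.48, comfortable=0.70; AND[min(a, b)] → w = 0.48
Weighted average = (0.54·62.4 + 0.52·78.4 + 0.41·8.0 + 0.48·50.0) / (0.54 + 0.52 + 0.41 + 0.48)
  = 101.7440 / 1.9500 = 52.176

52.176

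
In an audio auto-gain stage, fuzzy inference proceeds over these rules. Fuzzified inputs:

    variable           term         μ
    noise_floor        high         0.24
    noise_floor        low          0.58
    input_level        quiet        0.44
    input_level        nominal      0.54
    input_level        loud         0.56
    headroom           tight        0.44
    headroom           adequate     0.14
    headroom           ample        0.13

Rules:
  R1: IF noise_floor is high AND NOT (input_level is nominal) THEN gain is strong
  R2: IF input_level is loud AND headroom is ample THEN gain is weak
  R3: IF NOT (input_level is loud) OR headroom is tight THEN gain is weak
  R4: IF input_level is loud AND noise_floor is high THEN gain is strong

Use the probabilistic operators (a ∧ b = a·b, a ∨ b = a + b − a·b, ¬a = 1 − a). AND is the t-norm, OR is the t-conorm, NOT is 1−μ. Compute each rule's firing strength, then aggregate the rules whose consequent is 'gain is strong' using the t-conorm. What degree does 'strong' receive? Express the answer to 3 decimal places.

0.230

R1: high=0.24, ¬nominal=1−0.54=0.46; AND[a·b] → w = 0.1104
R2: loud=0.56, ample=0.13; AND[a·b] → w = 0.0728
R3: ¬loud=1−0.56=0.44, tight=0.44; OR[a + b − a·b] → w = 0.6864
R4: loud=0.56, high=0.24; AND[a·b] → w = 0.1344
Rules with consequent 'strong': {R1, R4} → strengths 0.1104, 0.1344
Aggregate via t-conorm [a + b − a·b]: 0.2300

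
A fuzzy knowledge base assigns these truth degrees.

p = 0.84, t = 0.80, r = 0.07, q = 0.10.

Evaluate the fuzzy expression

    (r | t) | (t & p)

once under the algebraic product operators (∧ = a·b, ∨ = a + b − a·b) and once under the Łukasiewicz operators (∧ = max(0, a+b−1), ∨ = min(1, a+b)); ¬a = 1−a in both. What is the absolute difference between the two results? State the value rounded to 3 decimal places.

0.061

Under algebraic product:
  r | t = a + b − a·b on (0.0700, 0.8000) = 0.8140
  t & p = a·b on (0.8000, 0.8400) = 0.6720
  (r | t) | (t & p) = a + b − a·b on (0.8140, 0.6720) = 0.9390
  → value = 0.9390
Under Łukasiewicz:
  r | t = min(1, a+b) on (0.07, 0.80) = 0.87
  t & p = max(0, a+b−1) on (0.80, 0.84) = 0.64
  (r | t) | (t & p) = min(1, a+b) on (0.87, 0.64) = 1.00
  → value = 1.0000
|0.9390 − 1.0000| = 0.061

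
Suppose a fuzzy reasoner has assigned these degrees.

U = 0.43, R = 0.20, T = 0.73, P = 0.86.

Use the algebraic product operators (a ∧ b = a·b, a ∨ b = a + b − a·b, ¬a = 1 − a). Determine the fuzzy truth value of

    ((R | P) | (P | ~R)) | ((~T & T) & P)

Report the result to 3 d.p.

R | P = a + b − a·b on (0.2000, 0.8600) = 0.8880
~R = 1 − 0.2000 = 0.8000
P | ~R = a + b − a·b on (0.8600, 0.8000) = 0.9720
(R | P) | (P | ~R) = a + b − a·b on (0.8880, 0.9720) = 0.9969
~T = 1 − 0.7300 = 0.2700
~T & T = a·b on (0.2700, 0.7300) = 0.1971
(~T & T) & P = a·b on (0.1971, 0.8600) = 0.1695
((R | P) | (P | ~R)) | ((~T & T) & P) = a + b − a·b on (0.9969, 0.1695) = 0.9974

0.997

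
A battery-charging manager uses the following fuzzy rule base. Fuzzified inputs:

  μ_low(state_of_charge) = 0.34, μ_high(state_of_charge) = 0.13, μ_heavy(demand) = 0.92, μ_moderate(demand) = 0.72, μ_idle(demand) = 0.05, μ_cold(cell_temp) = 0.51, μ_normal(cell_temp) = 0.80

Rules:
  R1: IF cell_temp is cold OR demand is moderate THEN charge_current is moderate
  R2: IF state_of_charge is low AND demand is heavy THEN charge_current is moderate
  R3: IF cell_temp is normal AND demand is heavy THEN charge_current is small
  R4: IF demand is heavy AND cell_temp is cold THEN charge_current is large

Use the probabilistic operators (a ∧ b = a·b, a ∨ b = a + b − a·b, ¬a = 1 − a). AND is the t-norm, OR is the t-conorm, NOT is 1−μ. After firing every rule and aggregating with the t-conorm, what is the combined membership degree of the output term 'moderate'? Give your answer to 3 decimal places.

R1: cold=0.51, moderate=0.72; OR[a + b − a·b] → w = 0.8628
R2: low=0.34, heavy=0.92; AND[a·b] → w = 0.3128
R3: normal=0.80, heavy=0.92; AND[a·b] → w = 0.7360
R4: heavy=0.92, cold=0.51; AND[a·b] → w = 0.4692
Rules with consequent 'moderate': {R1, R2} → strengths 0.8628, 0.3128
Aggregate via t-conorm [a + b − a·b]: 0.9057

0.906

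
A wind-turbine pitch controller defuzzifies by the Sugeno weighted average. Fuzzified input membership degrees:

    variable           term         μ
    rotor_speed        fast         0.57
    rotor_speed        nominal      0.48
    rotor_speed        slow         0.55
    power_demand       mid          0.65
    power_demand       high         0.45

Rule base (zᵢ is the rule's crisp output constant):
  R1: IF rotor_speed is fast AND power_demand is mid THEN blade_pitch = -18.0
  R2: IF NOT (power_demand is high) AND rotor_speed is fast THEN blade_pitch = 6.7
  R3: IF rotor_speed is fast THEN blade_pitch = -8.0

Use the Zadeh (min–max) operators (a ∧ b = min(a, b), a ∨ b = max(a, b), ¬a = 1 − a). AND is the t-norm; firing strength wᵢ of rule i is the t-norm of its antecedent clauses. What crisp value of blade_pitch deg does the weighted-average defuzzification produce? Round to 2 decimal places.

-6.59

R1 (z=-18.0): fast=0.57, mid=0.65; AND[min(a, b)] → w = 0.57
R2 (z=6.7): ¬high=1−0.45=0.55, fast=0.57; AND[min(a, b)] → w = 0.55
R3 (z=-8.0): fast=0.57 → w = 0.57
Weighted average = (0.57·-18.0 + 0.55·6.7 + 0.57·-8.0) / (0.57 + 0.55 + 0.57)
  = -11.1350 / 1.6900 = -6.59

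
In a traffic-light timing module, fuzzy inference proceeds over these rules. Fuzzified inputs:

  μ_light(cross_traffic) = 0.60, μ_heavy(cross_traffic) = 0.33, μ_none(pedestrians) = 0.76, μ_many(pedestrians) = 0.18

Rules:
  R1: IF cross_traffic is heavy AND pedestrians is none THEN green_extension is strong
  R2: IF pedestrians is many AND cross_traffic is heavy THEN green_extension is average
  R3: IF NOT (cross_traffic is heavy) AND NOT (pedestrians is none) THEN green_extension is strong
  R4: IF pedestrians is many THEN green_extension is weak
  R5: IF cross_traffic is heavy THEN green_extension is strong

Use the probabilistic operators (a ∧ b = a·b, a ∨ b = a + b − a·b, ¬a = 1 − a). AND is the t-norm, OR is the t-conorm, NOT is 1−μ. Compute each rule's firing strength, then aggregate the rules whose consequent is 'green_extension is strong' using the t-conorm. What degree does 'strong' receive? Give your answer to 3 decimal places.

0.579

R1: heavy=0.33, none=0.76; AND[a·b] → w = 0.2508
R2: many=0.18, heavy=0.33; AND[a·b] → w = 0.0594
R3: ¬heavy=1−0.33=0.67, ¬none=1−0.76=0.24; AND[a·b] → w = 0.1608
R4: many=0.18 → w = 0.1800
R5: heavy=0.33 → w = 0.3300
Rules with consequent 'strong': {R1, R3, R5} → strengths 0.2508, 0.1608, 0.3300
Aggregate via t-conorm [a + b − a·b]: 0.5788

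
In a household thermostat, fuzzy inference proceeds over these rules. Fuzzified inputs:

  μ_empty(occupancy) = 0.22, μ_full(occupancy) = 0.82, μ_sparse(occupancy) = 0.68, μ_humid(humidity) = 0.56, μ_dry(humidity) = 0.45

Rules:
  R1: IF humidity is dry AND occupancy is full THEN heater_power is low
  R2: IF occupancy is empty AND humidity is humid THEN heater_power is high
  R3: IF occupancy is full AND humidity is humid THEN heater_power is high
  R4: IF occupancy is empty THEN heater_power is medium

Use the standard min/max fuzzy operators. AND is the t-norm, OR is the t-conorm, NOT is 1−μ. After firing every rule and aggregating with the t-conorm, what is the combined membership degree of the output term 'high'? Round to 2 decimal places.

0.56

R1: dry=0.45, full=0.82; AND[min(a, b)] → w = 0.45
R2: empty=0.22, humid=0.56; AND[min(a, b)] → w = 0.22
R3: full=0.82, humid=0.56; AND[min(a, b)] → w = 0.56
R4: empty=0.22 → w = 0.22
Rules with consequent 'high': {R2, R3} → strengths 0.22, 0.56
Aggregate via t-conorm [max(a, b)]: 0.56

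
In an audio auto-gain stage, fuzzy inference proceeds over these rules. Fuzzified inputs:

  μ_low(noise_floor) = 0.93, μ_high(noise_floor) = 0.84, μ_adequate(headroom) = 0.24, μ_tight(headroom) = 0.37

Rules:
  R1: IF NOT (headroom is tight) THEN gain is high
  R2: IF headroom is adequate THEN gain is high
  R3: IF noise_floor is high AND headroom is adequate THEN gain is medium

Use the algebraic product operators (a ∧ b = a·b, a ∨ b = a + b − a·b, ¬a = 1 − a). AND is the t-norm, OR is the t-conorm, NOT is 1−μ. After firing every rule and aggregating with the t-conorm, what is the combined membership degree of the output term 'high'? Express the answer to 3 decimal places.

R1: ¬tight=1−0.37=0.63 → w = 0.6300
R2: adequate=0.24 → w = 0.2400
R3: high=0.84, adequate=0.24; AND[a·b] → w = 0.2016
Rules with consequent 'high': {R1, R2} → strengths 0.6300, 0.2400
Aggregate via t-conorm [a + b − a·b]: 0.7188

0.719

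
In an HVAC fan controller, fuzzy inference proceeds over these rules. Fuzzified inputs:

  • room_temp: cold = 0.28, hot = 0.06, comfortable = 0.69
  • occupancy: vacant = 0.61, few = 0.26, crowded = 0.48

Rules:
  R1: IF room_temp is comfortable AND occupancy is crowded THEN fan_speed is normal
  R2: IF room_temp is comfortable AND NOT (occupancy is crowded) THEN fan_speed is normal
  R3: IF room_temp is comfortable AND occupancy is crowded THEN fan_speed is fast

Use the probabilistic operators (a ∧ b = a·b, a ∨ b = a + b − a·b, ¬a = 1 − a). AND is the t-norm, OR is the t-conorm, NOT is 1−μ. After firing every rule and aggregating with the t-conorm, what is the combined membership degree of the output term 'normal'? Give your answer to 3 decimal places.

R1: comfortable=0.69, crowded=0.48; AND[a·b] → w = 0.3312
R2: comfortable=0.69, ¬crowded=1−0.48=0.52; AND[a·b] → w = 0.3588
R3: comfortable=0.69, crowded=0.48; AND[a·b] → w = 0.3312
Rules with consequent 'normal': {R1, R2} → strengths 0.3312, 0.3588
Aggregate via t-conorm [a + b − a·b]: 0.5712

0.571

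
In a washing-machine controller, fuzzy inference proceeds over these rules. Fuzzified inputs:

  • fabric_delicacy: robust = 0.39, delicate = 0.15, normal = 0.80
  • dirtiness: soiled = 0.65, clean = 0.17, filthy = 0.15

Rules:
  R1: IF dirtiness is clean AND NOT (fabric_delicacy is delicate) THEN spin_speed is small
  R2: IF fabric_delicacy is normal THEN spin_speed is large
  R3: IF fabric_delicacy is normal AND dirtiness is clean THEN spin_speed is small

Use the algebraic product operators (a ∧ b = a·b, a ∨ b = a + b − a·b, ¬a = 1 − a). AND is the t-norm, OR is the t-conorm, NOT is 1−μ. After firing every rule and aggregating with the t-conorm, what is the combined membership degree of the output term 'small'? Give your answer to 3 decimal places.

0.261

R1: clean=0.17, ¬delicate=1−0.15=0.85; AND[a·b] → w = 0.1445
R2: normal=0.80 → w = 0.8000
R3: normal=0.80, clean=0.17; AND[a·b] → w = 0.1360
Rules with consequent 'small': {R1, R3} → strengths 0.1445, 0.1360
Aggregate via t-conorm [a + b − a·b]: 0.2608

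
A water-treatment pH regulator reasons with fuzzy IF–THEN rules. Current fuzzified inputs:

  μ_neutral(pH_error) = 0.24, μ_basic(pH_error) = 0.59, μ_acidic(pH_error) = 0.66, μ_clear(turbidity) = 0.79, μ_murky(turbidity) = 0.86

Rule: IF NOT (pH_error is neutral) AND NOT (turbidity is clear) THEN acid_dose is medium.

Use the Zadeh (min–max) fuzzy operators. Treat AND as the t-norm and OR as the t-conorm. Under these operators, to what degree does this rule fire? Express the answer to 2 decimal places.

0.21

firing strength: ¬neutral=1−0.24=0.76, ¬clear=1−0.79=0.21; AND[min(a, b)] → w = 0.21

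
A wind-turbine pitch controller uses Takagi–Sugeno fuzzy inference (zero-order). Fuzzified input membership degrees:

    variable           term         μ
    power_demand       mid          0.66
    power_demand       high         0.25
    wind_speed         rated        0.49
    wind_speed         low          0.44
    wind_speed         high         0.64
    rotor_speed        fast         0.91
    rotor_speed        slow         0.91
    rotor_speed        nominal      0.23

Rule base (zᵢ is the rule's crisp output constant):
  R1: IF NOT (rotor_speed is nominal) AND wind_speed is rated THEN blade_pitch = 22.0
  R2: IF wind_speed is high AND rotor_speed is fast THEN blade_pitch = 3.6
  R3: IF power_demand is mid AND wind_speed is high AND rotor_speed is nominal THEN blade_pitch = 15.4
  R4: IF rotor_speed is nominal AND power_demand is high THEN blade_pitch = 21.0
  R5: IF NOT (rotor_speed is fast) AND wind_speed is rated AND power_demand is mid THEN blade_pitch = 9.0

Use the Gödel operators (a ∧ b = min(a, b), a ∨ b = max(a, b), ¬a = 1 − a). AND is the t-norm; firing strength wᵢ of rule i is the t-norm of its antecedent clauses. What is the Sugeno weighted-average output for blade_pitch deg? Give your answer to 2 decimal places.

13.25

R1 (z=22.0): ¬nominal=1−0.23=0.77, rated=0.49; AND[min(a, b)] → w = 0.49
R2 (z=3.6): high=0.64, fast=0.91; AND[min(a, b)] → w = 0.64
R3 (z=15.4): mid=0.66, high=0.64, nominal=0.23; AND[min(a, b)] → w = 0.23
R4 (z=21.0): nominal=0.23, high=0.25; AND[min(a, b)] → w = 0.23
R5 (z=9.0): ¬fast=1−0.91=0.09, rated=0.49, mid=0.66; AND[min(a, b)] → w = 0.09
Weighted average = (0.49·22.0 + 0.64·3.6 + 0.23·15.4 + 0.23·21.0 + 0.09·9.0) / (0.49 + 0.64 + 0.23 + 0.23 + 0.09)
  = 22.2660 / 1.6800 = 13.25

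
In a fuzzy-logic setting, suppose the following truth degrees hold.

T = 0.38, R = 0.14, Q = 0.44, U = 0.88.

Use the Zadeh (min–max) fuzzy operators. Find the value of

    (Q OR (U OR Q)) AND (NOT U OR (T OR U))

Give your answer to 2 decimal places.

0.88

U OR Q = max(a, b) on (0.88, 0.44) = 0.88
Q OR (U OR Q) = max(a, b) on (0.44, 0.88) = 0.88
NOT U = 1 − 0.88 = 0.12
T OR U = max(a, b) on (0.38, 0.88) = 0.88
NOT U OR (T OR U) = max(a, b) on (0.12, 0.88) = 0.88
(Q OR (U OR Q)) AND (NOT U OR (T OR U)) = min(a, b) on (0.88, 0.88) = 0.88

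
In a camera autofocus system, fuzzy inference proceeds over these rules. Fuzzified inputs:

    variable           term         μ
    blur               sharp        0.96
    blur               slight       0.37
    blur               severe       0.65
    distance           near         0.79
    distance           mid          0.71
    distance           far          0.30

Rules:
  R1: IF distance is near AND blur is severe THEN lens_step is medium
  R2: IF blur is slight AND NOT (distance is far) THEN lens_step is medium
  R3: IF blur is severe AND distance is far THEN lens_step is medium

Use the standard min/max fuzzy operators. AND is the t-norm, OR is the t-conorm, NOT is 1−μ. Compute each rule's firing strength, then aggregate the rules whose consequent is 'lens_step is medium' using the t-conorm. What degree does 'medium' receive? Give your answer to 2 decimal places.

0.65

R1: near=0.79, severe=0.65; AND[min(a, b)] → w = 0.65
R2: slight=0.37, ¬far=1−0.30=0.70; AND[min(a, b)] → w = 0.37
R3: severe=0.65, far=0.30; AND[min(a, b)] → w = 0.30
Rules with consequent 'medium': {R1, R2, R3} → strengths 0.65, 0.37, 0.30
Aggregate via t-conorm [max(a, b)]: 0.65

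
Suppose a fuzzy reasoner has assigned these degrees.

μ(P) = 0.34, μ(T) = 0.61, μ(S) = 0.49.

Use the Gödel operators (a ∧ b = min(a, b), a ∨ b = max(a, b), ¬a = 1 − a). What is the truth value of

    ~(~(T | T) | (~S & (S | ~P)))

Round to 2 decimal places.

0.49

T | T = max(a, b) on (0.61, 0.61) = 0.61
~(T | T) = 1 − 0.61 = 0.39
~S = 1 − 0.49 = 0.51
~P = 1 − 0.34 = 0.66
S | ~P = max(a, b) on (0.49, 0.66) = 0.66
~S & (S | ~P) = min(a, b) on (0.51, 0.66) = 0.51
~(T | T) | (~S & (S | ~P)) = max(a, b) on (0.39, 0.51) = 0.51
~(~(T | T) | (~S & (S | ~P))) = 1 − 0.51 = 0.49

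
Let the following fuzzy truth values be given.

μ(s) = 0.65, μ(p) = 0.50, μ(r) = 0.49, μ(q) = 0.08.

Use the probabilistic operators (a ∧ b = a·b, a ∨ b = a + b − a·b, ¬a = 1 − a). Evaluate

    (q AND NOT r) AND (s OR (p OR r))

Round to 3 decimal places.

NOT r = 1 − 0.4900 = 0.5100
q AND NOT r = a·b on (0.0800, 0.5100) = 0.0408
p OR r = a + b − a·b on (0.5000, 0.4900) = 0.7450
s OR (p OR r) = a + b − a·b on (0.6500, 0.7450) = 0.9107
(q AND NOT r) AND (s OR (p OR r)) = a·b on (0.0408, 0.9107) = 0.0372

0.037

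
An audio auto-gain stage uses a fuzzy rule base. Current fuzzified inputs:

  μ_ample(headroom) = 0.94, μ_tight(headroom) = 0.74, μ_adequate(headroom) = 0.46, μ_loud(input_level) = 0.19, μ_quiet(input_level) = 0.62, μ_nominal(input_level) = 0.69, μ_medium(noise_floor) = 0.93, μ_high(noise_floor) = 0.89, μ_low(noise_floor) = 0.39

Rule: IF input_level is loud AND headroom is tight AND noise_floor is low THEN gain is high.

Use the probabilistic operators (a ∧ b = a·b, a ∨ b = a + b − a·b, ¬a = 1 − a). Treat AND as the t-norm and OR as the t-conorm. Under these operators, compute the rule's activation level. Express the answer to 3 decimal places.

0.055

firing strength: loud=0.19, tight=0.74, low=0.39; AND[a·b] → w = 0.0548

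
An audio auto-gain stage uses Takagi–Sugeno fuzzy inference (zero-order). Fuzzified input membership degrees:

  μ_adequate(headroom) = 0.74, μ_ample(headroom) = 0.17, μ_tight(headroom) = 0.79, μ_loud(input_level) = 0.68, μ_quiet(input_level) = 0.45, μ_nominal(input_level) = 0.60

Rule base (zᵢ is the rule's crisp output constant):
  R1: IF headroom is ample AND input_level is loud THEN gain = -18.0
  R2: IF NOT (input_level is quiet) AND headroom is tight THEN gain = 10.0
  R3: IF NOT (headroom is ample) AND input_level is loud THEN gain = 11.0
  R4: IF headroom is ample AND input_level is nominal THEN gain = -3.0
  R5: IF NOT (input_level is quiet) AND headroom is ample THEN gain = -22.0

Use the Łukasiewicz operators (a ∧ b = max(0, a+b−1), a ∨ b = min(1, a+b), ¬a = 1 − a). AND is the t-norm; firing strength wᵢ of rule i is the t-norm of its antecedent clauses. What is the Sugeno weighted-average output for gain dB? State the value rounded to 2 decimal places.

10.60

R1 (z=-18.0): ample=0.17, loud=0.68; AND[max(0, a+b−1)] → w = 0.00
R2 (z=10.0): ¬quiet=1−0.45=0.55, tight=0.79; AND[max(0, a+b−1)] → w = 0.34
R3 (z=11.0): ¬ample=1−0.17=0.83, loud=0.68; AND[max(0, a+b−1)] → w = 0.51
R4 (z=-3.0): ample=0.17, nominal=0.60; AND[max(0, a+b−1)] → w = 0.00
R5 (z=-22.0): ¬quiet=1−0.45=0.55, ample=0.17; AND[max(0, a+b−1)] → w = 0.00
Weighted average = (0.00·-18.0 + 0.34·10.0 + 0.51·11.0 + 0.00·-3.0 + 0.00·-22.0) / (0.00 + 0.34 + 0.51 + 0.00 + 0.00)
  = 9.0100 / 0.8500 = 10.60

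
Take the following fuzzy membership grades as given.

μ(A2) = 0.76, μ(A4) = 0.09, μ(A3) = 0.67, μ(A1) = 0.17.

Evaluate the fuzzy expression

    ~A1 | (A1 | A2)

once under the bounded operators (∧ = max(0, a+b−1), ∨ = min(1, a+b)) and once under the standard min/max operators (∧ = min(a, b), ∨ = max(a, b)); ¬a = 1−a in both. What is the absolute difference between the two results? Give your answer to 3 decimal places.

Under bounded:
  ~A1 = 1 − 0.17 = 0.83
  A1 | A2 = min(1, a+b) on (0.17, 0.76) = 0.93
  ~A1 | (A1 | A2) = min(1, a+b) on (0.83, 0.93) = 1.00
  → value = 1.0000
Under standard min/max:
  ~A1 = 1 − 0.17 = 0.83
  A1 | A2 = max(a, b) on (0.17, 0.76) = 0.76
  ~A1 | (A1 | A2) = max(a, b) on (0.83, 0.76) = 0.83
  → value = 0.8300
|1.0000 − 0.8300| = 0.170

0.170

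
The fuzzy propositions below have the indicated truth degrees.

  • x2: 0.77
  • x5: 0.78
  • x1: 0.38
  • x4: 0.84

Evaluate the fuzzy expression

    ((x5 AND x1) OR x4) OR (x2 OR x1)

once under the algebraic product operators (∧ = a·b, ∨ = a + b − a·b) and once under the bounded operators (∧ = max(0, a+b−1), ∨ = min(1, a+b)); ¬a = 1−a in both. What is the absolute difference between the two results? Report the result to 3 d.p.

0.016

Under algebraic product:
  x5 AND x1 = a·b on (0.7800, 0.3800) = 0.2964
  (x5 AND x1) OR x4 = a + b − a·b on (0.2964, 0.8400) = 0.8874
  x2 OR x1 = a + b − a·b on (0.7700, 0.3800) = 0.8574
  ((x5 AND x1) OR x4) OR (x2 OR x1) = a + b − a·b on (0.8874, 0.8574) = 0.9839
  → value = 0.9839
Under bounded:
  x5 AND x1 = max(0, a+b−1) on (0.78, 0.38) = 0.16
  (x5 AND x1) OR x4 = min(1, a+b) on (0.16, 0.84) = 1.00
  x2 OR x1 = min(1, a+b) on (0.77, 0.38) = 1.00
  ((x5 AND x1) OR x4) OR (x2 OR x1) = min(1, a+b) on (1.00, 1.00) = 1.00
  → value = 1.0000
|0.9839 − 1.0000| = 0.016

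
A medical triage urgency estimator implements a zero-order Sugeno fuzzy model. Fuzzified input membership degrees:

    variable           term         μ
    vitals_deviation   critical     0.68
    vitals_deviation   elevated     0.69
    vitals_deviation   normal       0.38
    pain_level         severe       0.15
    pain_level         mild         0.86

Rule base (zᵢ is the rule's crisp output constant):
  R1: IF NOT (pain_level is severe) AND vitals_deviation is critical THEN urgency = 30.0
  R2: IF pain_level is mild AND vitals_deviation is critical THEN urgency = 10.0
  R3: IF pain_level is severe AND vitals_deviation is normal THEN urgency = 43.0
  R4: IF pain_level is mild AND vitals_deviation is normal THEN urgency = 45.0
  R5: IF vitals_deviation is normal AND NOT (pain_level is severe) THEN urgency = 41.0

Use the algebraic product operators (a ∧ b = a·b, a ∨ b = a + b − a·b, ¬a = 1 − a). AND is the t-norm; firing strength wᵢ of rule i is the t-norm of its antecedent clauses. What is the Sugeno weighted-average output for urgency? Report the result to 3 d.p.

28.663

R1 (z=30.0): ¬severe=1−0.15=0.85, critical=0.68; AND[a·b] → w = 0.5780
R2 (z=10.0): mild=0.86, critical=0.68; AND[a·b] → w = 0.5848
R3 (z=43.0): severe=0.15, normal=0.38; AND[a·b] → w = 0.0570
R4 (z=45.0): mild=0.86, normal=0.38; AND[a·b] → w = 0.3268
R5 (z=41.0): normal=0.38, ¬severe=1−0.15=0.85; AND[a·b] → w = 0.3230
Weighted average = (0.5780·30.0 + 0.5848·10.0 + 0.0570·43.0 + 0.3268·45.0 + 0.3230·41.0) / (0.5780 + 0.5848 + 0.0570 + 0.3268 + 0.3230)
  = 53.5880 / 1.8696 = 28.663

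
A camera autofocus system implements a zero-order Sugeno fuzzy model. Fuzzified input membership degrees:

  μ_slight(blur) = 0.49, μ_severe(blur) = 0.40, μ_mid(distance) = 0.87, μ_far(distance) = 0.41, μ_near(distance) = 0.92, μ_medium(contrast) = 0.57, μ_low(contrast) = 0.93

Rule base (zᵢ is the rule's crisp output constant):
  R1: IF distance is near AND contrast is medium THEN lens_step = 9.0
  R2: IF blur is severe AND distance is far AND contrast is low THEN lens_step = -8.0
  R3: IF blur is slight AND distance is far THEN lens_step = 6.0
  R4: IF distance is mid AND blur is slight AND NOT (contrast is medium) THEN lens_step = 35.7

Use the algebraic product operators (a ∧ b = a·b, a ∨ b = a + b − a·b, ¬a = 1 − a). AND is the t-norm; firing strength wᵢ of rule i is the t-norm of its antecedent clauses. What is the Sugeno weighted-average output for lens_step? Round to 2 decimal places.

R1 (z=9.0): near=0.92, medium=0.57; AND[a·b] → w = 0.5244
R2 (z=-8.0): severe=0.40, far=0.41, low=0.93; AND[a·b] → w = 0.1525
R3 (z=6.0): slight=0.49, far=0.41; AND[a·b] → w = 0.2009
R4 (z=35.7): mid=0.87, slight=0.49, ¬medium=1−0.57=0.43; AND[a·b] → w = 0.1833
Weighted average = (0.5244·9.0 + 0.1525·-8.0 + 0.2009·6.0 + 0.1833·35.7) / (0.5244 + 0.1525 + 0.2009 + 0.1833)
  = 11.2490 / 1.0611 = 10.60

10.60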